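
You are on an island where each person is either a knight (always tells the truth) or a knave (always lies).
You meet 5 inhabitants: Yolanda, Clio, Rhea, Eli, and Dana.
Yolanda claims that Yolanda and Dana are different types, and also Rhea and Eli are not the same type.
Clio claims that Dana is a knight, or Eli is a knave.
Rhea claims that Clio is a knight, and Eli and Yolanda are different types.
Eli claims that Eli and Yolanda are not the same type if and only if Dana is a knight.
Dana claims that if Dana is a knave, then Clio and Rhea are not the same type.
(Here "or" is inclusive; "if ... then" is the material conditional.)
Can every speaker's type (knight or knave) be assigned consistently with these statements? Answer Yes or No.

One consistent assignment: Yolanda=knight, Clio=knight, Rhea=knight, Eli=knave, Dana=knave.

Yes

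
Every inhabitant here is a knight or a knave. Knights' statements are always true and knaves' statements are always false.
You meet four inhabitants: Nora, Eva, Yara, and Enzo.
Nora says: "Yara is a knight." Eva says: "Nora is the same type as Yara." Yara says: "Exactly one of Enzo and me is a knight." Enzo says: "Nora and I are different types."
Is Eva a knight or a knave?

Eva is a knight.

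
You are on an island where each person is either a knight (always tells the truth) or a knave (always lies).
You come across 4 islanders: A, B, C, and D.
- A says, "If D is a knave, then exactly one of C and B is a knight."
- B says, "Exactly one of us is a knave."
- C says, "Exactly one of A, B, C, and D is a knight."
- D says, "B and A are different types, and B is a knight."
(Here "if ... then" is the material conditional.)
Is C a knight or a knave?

C is a knave.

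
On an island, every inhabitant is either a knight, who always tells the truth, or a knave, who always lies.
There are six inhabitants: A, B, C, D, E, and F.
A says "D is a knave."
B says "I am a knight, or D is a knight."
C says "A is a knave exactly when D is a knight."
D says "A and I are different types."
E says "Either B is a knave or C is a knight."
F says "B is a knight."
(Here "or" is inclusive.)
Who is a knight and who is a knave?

A is a knave, B is a knight, C is a knight, D is a knight, E is a knight, and F is a knight.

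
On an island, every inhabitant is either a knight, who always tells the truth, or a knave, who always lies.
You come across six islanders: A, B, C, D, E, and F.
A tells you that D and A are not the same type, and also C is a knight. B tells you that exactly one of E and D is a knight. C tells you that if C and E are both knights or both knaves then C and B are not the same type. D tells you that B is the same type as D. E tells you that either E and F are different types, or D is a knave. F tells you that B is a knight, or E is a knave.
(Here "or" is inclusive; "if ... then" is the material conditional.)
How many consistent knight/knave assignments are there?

0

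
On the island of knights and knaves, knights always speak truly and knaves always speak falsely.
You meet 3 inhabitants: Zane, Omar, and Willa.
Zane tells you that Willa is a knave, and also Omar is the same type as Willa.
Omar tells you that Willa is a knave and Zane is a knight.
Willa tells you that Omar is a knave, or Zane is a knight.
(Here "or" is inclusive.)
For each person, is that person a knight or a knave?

Zane is a knave; "Willa is a knave, and also Omar is the same type as Willa" is false, as required.
Omar is a knave, and the claim "Willa is a knave and Zane is a knight" is indeed false.
Willa (knight): "Omar is a knave, or Zane is a knight" — True. ✓

Zane is a knave, Omar is a knave, and Willa is a knight.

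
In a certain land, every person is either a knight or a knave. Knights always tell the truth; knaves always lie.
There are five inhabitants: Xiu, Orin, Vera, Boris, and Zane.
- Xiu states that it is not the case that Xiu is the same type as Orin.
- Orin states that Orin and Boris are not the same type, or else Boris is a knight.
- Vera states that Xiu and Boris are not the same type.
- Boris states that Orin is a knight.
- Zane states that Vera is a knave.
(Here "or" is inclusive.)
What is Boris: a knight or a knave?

Consistent assignments: {Xiu=knight, Orin=knave, Vera=knight, Boris=knave, Zane=knave}; {Xiu=knave, Orin=knave, Vera=knave, Boris=knave, Zane=knight}
In every consistent assignment, Boris is a knave.

Boris is a knave.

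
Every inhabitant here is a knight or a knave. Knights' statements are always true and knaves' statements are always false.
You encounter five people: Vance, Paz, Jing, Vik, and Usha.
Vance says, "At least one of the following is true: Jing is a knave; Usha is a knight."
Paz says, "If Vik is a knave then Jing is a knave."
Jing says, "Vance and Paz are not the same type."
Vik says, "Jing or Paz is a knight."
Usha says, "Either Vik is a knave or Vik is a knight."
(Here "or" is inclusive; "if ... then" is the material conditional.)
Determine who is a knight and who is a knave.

Knights: Vance, Paz, Vik, and Usha. Knaves: Jing.

Vance (knight): "at least one of the following is true: Jing is a knave; Usha is a knight" — true. ✓
Paz is a knight, and the claim "if Vik is a knave then Jing is a knave" is indeed true.
Jing is a knave; "Vance and Paz are not the same type" is false, as required.
Since Vik is a knight, "Jing or Paz is a knight" needs to be true, which holds.
Since Usha is a knight, "either Vik is a knave or Vik is a knight" needs to be true, which holds.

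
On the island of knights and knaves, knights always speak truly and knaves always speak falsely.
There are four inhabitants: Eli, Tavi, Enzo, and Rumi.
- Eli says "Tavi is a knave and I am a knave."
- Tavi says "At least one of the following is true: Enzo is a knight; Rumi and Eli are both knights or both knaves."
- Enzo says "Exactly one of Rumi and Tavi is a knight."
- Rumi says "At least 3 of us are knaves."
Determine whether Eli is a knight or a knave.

Eli is a knave.

Consistent assignments: {Eli=knave, Tavi=knight, Enzo=knight, Rumi=knave}
In every consistent assignment, Eli is a knave.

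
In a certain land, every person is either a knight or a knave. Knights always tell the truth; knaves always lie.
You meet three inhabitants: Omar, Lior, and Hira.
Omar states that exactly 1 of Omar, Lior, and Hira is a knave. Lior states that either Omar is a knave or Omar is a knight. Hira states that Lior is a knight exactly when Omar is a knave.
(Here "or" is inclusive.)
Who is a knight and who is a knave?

Omar is a knight, Lior is a knight, and Hira is a knave.

Since Omar is a knight, "exactly 1 of Omar, Lior, and Hira is a knave" needs to be True, which holds.
As a knight, Lior's statement "either Omar is a knave or Omar is a knight" should be True; it is.
Hira is a knave, so "Lior is a knight exactly when Omar is a knave" must be False — and it is.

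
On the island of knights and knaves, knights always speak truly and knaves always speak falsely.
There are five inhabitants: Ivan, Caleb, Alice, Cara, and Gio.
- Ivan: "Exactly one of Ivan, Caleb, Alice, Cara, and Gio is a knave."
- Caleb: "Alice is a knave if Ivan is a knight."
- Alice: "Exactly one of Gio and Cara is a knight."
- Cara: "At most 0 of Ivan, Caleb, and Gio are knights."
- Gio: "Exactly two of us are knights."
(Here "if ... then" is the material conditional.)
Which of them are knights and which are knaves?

Ivan is a knave, Caleb is a knight, Alice is a knave, Cara is a knave, and Gio is a knave.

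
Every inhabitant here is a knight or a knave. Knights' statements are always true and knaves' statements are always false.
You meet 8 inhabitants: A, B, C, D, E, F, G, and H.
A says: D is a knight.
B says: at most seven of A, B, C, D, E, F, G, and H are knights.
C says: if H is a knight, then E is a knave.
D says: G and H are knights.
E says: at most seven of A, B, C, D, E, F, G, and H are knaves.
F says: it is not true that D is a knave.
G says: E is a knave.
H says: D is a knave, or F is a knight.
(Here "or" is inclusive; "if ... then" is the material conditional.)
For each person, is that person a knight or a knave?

A is a knave, B is a knight, C is a knave, D is a knave, E is a knight, F is a knave, G is a knave, and H is a knight.

A is a knave, and the claim "D is a knight" is indeed false.
B (knight): "at most seven of A, B, C, D, E, F, G, and H are knights" — True. ✓
C (knave): "if H is a knight, then E is a knave" — false. ✓
D (knave): "G and H are knights" — false. ✓
E (knight): "at most seven of A, B, C, D, E, F, G, and H are knaves" — True. ✓
As a knave, F's statement "it is not true that D is a knave" should be false; it is.
G (knave): "E is a knave" — false. ✓
As a knight, H's statement "D is a knave, or F is a knight" should be True; it is.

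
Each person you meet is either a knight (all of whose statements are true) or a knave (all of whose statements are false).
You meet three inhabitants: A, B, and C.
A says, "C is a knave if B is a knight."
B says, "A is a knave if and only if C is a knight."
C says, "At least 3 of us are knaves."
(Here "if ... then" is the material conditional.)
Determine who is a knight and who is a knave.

A is a knight, B is a knight, and C is a knave.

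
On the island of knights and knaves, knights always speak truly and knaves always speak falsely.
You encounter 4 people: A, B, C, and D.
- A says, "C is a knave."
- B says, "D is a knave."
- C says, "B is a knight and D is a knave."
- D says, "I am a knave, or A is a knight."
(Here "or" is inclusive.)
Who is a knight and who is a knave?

A is a knight, B is a knave, C is a knave, and D is a knight.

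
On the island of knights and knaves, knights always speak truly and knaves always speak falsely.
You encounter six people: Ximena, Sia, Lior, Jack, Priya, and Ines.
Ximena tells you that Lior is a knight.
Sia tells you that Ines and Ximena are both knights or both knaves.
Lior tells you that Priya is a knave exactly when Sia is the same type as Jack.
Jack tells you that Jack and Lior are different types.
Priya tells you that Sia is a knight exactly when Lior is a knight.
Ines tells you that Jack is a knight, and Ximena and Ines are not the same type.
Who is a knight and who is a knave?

As a knave, Ximena's statement "Lior is a knight" should be False; it is.
Sia is a knight, so "Ines and Ximena are both knights or both knaves" must be true — and it is.
Lior is a knave; "Priya is a knave exactly when Sia is the same type as Jack" is False, as required.
Since Jack is a knave, "Jack and Lior are different types" needs to be False, which holds.
Priya (knave): "Sia is a knight exactly when Lior is a knight" — False. ✓
Since Ines is a knave, "Jack is a knight, and Ximena and Ines are not the same type" needs to be False, which holds.

Ximena is a knave, Sia is a knight, Lior is a knave, Jack is a knave, Priya is a knave, and Ines is a knave.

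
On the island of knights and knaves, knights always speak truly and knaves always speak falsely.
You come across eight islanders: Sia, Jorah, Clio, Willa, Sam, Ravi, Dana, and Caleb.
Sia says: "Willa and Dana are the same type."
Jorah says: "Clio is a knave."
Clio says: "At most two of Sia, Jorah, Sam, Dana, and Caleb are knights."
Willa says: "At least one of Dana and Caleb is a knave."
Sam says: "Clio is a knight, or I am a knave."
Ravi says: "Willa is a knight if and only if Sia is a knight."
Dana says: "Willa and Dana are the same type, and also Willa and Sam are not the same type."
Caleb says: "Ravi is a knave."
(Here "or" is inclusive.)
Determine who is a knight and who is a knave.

Knights: Clio, Willa, Sam, and Caleb. Knaves: Sia, Jorah, Ravi, and Dana.

Sia is a knave, so "Willa and Dana are the same type" must be False — and it is.
As a knave, Jorah's statement "Clio is a knave" should be False; it is.
Since Clio is a knight, "at most two of Sia, Jorah, Sam, Dana, and Caleb are knights" needs to be True, which holds.
Willa is a knight, and the claim "at least one of Dana and Caleb is a knave" is indeed True.
Sam (knight): "Clio is a knight, or I am a knave" — True. ✓
Ravi is a knave, so "Willa is a knight if and only if Sia is a knight" must be False — and it is.
Dana is a knave, so "Willa and Dana are the same type, and also Willa and Sam are not the same type" must be False — and it is.
Caleb is a knight, so "Ravi is a knave" must be True — and it is.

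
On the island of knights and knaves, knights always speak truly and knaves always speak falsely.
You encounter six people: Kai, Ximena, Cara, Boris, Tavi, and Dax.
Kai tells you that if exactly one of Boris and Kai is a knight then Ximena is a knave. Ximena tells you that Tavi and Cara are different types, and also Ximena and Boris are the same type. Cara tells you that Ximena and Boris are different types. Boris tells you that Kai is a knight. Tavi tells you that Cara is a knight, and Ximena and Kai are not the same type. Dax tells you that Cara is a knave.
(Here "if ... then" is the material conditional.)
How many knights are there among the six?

4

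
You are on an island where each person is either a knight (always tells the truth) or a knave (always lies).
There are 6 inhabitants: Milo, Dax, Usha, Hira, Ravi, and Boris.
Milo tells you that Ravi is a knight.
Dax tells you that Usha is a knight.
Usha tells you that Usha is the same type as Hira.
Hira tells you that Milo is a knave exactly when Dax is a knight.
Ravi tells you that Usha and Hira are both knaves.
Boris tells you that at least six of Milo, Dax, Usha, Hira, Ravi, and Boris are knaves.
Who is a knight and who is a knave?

Milo is a knave, Dax is a knight, Usha is a knight, Hira is a knight, Ravi is a knave, and Boris is a knave.

Milo is a knave; "Ravi is a knight" is false, as required.
Dax is a knight, so "Usha is a knight" must be true — and it is.
Usha is a knight, so "Usha is the same type as Hira" must be true — and it is.
Hira is a knight; "Milo is a knave exactly when Dax is a knight" is true, as required.
Ravi is a knave, and the claim "Usha and Hira are both knaves" is indeed false.
Boris (knave): "at least six of Milo, Dax, Usha, Hira, Ravi, and Boris are knaves" — false. ✓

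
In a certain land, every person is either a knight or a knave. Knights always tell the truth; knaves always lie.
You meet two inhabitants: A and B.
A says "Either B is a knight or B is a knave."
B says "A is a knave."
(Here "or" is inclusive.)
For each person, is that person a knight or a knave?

A is a knight and B is a knave.

As a knight, A's statement "either B is a knight or B is a knave" should be true; it is.
As a knave, B's statement "A is a knave" should be false; it is.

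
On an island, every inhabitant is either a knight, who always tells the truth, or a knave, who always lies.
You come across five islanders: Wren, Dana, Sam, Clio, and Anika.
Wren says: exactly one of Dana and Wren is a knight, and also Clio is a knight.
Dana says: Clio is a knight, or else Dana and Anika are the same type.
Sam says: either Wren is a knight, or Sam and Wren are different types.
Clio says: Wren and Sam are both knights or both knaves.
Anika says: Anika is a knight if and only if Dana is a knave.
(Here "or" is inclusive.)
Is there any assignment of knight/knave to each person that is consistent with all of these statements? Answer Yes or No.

Yes

One consistent assignment: Wren=knave, Dana=knave, Sam=knight, Clio=knave, Anika=knight.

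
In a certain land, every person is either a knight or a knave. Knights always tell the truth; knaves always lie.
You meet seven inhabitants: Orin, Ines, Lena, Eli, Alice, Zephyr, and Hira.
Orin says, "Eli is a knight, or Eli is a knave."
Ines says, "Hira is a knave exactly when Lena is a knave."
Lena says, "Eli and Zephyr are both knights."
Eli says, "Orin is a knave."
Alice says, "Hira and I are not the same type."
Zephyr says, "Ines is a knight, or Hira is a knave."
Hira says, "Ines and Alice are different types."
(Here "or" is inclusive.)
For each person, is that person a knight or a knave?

Orin is a knight, Ines is a knight, Lena is a knave, Eli is a knave, Alice is a knight, Zephyr is a knight, and Hira is a knave.

Since Orin is a knight, "Eli is a knight, or Eli is a knave" needs to be True, which holds.
Since Ines is a knight, "Hira is a knave exactly when Lena is a knave" needs to be True, which holds.
Since Lena is a knave, "Eli and Zephyr are both knights" needs to be false, which holds.
Eli is a knave, and the claim "Orin is a knave" is indeed false.
Since Alice is a knight, "Hira and I are not the same type" needs to be True, which holds.
Zephyr (knight): "Ines is a knight, or Hira is a knave" — True. ✓
Hira (knave): "Ines and Alice are different types" — false. ✓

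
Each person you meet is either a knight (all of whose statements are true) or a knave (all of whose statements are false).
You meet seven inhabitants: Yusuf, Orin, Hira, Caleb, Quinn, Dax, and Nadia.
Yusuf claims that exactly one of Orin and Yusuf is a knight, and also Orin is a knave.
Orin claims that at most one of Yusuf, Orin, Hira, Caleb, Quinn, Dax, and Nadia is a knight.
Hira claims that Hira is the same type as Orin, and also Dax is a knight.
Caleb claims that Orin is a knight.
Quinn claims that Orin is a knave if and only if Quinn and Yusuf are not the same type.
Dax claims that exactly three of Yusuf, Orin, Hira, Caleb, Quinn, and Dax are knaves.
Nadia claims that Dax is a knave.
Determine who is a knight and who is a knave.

Knights: Quinn and Nadia. Knaves: Yusuf, Orin, Hira, Caleb, and Dax.

Yusuf is a knave, so "exactly one of Orin and Yusuf is a knight, and also Orin is a knave" must be False — and it is.
Orin (knave): "at most one of Yusuf, Orin, Hira, Caleb, Quinn, Dax, and Nadia is a knight" — False. ✓
Hira is a knave, and the claim "Hira is the same type as Orin, and also Dax is a knight" is indeed False.
Caleb is a knave; "Orin is a knight" is False, as required.
As a knight, Quinn's statement "Orin is a knave if and only if Quinn and Yusuf are not the same type" should be true; it is.
Dax (knave): "exactly three of Yusuf, Orin, Hira, Caleb, Quinn, and Dax are knaves" — False. ✓
As a knight, Nadia's statement "Dax is a knave" should be true; it is.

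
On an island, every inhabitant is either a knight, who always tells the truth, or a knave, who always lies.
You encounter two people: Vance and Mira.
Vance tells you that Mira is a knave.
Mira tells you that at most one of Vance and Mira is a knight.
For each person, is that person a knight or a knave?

Vance is a knave, and the claim "Mira is a knave" is indeed false.
Mira (knight): "at most one of Vance and Mira is a knight" — true. ✓

Vance is a knave and Mira is a knight.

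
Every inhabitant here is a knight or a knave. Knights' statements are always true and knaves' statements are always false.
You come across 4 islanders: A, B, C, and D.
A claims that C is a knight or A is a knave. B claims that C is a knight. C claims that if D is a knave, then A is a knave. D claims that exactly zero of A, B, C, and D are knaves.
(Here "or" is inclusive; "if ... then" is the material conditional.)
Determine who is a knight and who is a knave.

A is a knight, B is a knight, C is a knight, and D is a knight.

A (knight): "C is a knight or A is a knave" — True. ✓
B is a knight; "C is a knight" is True, as required.
C (knight): "if D is a knave, then A is a knave" — True. ✓
D is a knight, and the claim "exactly zero of A, B, C, and D are knaves" is indeed True.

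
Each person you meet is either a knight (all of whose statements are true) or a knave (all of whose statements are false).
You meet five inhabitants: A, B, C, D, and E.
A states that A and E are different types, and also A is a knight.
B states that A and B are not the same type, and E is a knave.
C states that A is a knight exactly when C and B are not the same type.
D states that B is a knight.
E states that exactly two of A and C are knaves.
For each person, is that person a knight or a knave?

A is a knave, and the claim "A and E are different types, and also A is a knight" is indeed False.
B is a knight, so "A and B are not the same type, and E is a knave" must be true — and it is.
C is a knight, so "A is a knight exactly when C and B are not the same type" must be true — and it is.
D is a knight; "B is a knight" is true, as required.
E is a knave, so "exactly two of A and C are knaves" must be False — and it is.

A is a knave, B is a knight, C is a knight, D is a knight, and E is a knave.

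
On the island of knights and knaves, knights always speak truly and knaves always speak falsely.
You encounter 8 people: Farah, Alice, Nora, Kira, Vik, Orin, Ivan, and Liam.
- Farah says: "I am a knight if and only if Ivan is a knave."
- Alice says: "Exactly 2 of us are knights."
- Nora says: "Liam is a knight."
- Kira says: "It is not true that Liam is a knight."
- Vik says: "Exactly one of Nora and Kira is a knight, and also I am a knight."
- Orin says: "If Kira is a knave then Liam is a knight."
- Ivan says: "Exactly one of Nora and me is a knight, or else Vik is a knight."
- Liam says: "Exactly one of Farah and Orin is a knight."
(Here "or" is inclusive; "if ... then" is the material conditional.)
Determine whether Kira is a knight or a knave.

Kira is a knight.

Consistent assignments: {Farah=knight, Alice=knave, Nora=knave, Kira=knight, Vik=knave, Orin=knight, Ivan=knave, Liam=knave}
In every consistent assignment, Kira is a knight.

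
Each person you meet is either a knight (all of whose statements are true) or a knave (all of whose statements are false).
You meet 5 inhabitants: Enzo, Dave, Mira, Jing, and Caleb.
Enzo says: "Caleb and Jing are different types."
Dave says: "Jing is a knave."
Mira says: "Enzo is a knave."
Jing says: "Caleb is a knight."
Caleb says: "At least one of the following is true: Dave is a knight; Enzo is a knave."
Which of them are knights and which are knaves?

Enzo is a knave, Dave is a knave, Mira is a knight, Jing is a knight, and Caleb is a knight.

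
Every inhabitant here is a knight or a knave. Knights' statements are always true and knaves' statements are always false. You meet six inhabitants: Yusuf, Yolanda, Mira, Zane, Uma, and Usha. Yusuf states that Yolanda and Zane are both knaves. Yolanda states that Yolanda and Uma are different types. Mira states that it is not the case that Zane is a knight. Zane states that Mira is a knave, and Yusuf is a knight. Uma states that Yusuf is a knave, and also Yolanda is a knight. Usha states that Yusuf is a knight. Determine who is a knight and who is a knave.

Yusuf is a knight, so "Yolanda and Zane are both knaves" must be true — and it is.
Since Yolanda is a knave, "Yolanda and Uma are different types" needs to be False, which holds.
Mira is a knight; "it is not the case that Zane is a knight" is true, as required.
Zane is a knave, so "Mira is a knave, and Yusuf is a knight" must be False — and it is.
Uma is a knave, so "Yusuf is a knave, and also Yolanda is a knight" must be False — and it is.
As a knight, Usha's statement "Yusuf is a knight" should be true; it is.

Knights: Yusuf, Mira, and Usha. Knaves: Yolanda, Zane, and Uma.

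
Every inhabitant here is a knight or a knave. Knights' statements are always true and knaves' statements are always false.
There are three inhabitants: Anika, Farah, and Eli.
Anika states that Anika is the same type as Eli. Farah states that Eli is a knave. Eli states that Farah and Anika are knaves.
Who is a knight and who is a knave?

Suppose Anika is a knight. Then Anika's statement "Anika is the same type as Eli" would have to be true. Checking the 4 ways to assign the others, none is consistent with every speaker.
(For instance, with Farah=knave, Eli=knight, Eli's claim "Farah and Anika are knaves" comes out false where it would need to be true.)
So Anika must be a knave, making "Anika is the same type as Eli" false. Taking Anika=knave, Farah=knave, Eli=knight, each remaining statement checks out:
  Farah (knave): "Eli is a knave" — false. ✓
  Eli (knight): "Farah and Anika are knaves" — true. ✓
This is the unique consistent assignment.

Anika is a knave, Farah is a knave, and Eli is a knight.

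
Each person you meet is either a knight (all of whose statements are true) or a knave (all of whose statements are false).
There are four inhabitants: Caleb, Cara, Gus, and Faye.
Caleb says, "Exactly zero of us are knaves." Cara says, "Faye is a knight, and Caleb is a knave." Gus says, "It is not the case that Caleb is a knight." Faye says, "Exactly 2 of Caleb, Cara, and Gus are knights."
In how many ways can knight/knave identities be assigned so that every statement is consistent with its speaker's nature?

2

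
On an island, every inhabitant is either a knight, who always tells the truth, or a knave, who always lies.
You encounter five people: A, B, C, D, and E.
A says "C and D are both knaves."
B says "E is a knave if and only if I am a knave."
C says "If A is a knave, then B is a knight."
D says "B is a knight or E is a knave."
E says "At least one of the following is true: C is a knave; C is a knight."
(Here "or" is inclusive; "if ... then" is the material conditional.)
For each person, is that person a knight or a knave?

Suppose A is a knight. Then A's statement "C and D are both knaves" would have to be true. Checking the 16 ways to assign the others, none is consistent with every speaker.
(For instance, with B=knight, C=knight, D=knight, E=knight, A's claim "C and D are both knaves" comes out false where it would need to be true.)
So A must be a knave, making "C and D are both knaves" false. Taking A=knave, B=knight, C=knight, D=knight, E=knight, each remaining statement checks out:
  B (knight): "E is a knave if and only if I am a knave" — true. ✓
  C (knight): "if A is a knave, then B is a knight" — true. ✓
  D (knight): "B is a knight or E is a knave" — true. ✓
  E (knight): "at least one of the following is true: C is a knave; C is a knight" — true. ✓
This is the unique consistent assignment.

A is a knave, B is a knight, C is a knight, D is a knight, and E is a knight.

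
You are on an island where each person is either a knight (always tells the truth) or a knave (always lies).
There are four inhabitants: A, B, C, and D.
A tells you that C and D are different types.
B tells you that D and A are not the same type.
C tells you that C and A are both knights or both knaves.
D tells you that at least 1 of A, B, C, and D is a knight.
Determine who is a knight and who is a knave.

As a knight, A's statement "C and D are different types" should be True; it is.
B is a knave; "D and A are not the same type" is False, as required.
As a knave, C's statement "C and A are both knights or both knaves" should be False; it is.
D (knight): "at least 1 of A, B, C, and D is a knight" — True. ✓

A is a knight, B is a knave, C is a knave, and D is a knight.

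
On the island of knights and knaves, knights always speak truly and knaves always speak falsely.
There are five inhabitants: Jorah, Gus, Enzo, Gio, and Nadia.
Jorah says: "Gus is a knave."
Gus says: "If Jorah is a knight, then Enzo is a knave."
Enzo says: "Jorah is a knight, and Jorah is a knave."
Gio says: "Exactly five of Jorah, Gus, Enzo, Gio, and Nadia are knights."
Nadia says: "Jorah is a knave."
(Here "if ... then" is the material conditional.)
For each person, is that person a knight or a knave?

As a knave, Jorah's statement "Gus is a knave" should be False; it is.
Since Gus is a knight, "if Jorah is a knight, then Enzo is a knave" needs to be true, which holds.
Since Enzo is a knave, "Jorah is a knight, and Jorah is a knave" needs to be False, which holds.
Gio is a knave, so "exactly five of Jorah, Gus, Enzo, Gio, and Nadia are knights" must be False — and it is.
Nadia is a knight; "Jorah is a knave" is true, as required.

Jorah is a knave, Gus is a knight, Enzo is a knave, Gio is a knave, and Nadia is a knight.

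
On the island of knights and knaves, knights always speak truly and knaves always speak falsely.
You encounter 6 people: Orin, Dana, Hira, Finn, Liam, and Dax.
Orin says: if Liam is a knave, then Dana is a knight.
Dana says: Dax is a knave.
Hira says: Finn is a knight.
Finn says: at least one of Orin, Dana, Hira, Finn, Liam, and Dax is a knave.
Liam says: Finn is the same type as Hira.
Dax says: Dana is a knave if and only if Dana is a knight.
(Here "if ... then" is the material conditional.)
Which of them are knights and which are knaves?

Orin is a knight, Dana is a knight, Hira is a knight, Finn is a knight, Liam is a knight, and Dax is a knave.

Orin (knight): "if Liam is a knave, then Dana is a knight" — true. ✓
Dana is a knight; "Dax is a knave" is true, as required.
As a knight, Hira's statement "Finn is a knight" should be true; it is.
Since Finn is a knight, "at least one of Orin, Dana, Hira, Finn, Liam, and Dax is a knave" needs to be true, which holds.
Since Liam is a knight, "Finn is the same type as Hira" needs to be true, which holds.
Dax is a knave, so "Dana is a knave if and only if Dana is a knight" must be False — and it is.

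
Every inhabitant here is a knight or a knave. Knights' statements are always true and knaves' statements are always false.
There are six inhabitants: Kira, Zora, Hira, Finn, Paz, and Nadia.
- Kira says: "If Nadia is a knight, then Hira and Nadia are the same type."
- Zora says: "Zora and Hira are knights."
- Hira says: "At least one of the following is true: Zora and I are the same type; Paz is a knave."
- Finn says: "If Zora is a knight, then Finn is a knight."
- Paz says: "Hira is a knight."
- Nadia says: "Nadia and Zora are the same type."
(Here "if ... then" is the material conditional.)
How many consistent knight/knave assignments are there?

4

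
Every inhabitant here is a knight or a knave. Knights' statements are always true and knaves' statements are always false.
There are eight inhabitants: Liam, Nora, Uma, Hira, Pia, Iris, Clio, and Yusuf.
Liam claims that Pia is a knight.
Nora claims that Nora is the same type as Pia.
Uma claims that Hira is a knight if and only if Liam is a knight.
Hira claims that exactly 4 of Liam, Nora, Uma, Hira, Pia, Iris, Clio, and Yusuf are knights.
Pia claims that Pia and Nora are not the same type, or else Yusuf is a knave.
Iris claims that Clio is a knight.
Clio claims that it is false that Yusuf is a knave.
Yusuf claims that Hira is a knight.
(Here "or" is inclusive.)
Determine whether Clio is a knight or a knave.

Clio is a knave.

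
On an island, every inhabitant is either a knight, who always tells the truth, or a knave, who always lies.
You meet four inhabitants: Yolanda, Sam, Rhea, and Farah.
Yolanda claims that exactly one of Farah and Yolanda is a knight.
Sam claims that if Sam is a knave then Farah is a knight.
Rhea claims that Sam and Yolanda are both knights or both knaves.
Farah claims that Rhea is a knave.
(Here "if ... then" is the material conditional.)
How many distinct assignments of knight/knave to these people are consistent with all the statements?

2

Consistent assignments:
  Yolanda=knight, Sam=knight, Rhea=knight, Farah=knave
  Yolanda=knave, Sam=knave, Rhea=knight, Farah=knave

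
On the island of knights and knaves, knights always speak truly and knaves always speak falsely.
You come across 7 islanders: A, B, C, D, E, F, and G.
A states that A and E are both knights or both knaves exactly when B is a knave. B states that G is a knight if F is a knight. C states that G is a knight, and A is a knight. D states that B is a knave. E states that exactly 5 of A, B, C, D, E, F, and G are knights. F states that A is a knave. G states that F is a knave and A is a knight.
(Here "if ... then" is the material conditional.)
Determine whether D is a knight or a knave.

Consistent assignments: {A=knight, B=knight, C=knight, D=knave, E=knave, F=knave, G=knight}
In every consistent assignment, D is a knave.

D is a knave.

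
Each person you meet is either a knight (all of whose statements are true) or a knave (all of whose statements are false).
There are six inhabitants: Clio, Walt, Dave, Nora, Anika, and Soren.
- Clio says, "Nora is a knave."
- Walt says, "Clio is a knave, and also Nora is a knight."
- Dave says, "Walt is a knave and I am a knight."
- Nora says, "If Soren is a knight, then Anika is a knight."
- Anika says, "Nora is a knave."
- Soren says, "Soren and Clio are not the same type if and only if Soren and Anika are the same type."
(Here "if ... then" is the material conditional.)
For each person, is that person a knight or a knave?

Clio (knave): "Nora is a knave" — False. ✓
Walt is a knight; "Clio is a knave, and also Nora is a knight" is true, as required.
Dave is a knave; "Walt is a knave and I am a knight" is False, as required.
Nora is a knight; "if Soren is a knight, then Anika is a knight" is true, as required.
Anika is a knave, and the claim "Nora is a knave" is indeed False.
Since Soren is a knave, "Soren and Clio are not the same type if and only if Soren and Anika are the same type" needs to be False, which holds.

Knights: Walt and Nora. Knaves: Clio, Dave, Anika, and Soren.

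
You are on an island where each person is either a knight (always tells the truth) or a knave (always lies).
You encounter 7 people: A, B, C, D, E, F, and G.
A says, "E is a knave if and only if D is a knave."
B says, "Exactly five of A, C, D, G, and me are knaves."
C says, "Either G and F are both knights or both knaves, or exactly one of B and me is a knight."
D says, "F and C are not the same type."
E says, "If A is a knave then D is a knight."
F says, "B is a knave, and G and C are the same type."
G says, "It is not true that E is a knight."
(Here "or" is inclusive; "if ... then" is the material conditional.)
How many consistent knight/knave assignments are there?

Consistent assignments:
  A=knight, B=knave, C=knight, D=knight, E=knight, F=knave, G=knave
  A=knight, B=knave, C=knave, D=knight, E=knight, F=knight, G=knave

2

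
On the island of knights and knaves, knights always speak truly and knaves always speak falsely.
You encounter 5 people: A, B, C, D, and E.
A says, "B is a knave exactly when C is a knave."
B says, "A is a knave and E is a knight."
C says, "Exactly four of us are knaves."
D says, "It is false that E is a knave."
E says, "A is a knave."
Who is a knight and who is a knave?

A is a knave, B is a knight, C is a knave, D is a knight, and E is a knight.

Since A is a knave, "B is a knave exactly when C is a knave" needs to be false, which holds.
B is a knight, and the claim "A is a knave and E is a knight" is indeed true.
C (knave): "exactly four of us are knaves" — false. ✓
As a knight, D's statement "it is false that E is a knave" should be true; it is.
Since E is a knight, "A is a knave" needs to be true, which holds.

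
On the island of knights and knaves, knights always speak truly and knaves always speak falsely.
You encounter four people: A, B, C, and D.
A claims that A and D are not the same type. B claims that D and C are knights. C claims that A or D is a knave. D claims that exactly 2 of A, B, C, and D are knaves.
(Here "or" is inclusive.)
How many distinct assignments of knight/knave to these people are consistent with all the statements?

1

Consistent assignments:
  A=knave, B=knave, C=knight, D=knave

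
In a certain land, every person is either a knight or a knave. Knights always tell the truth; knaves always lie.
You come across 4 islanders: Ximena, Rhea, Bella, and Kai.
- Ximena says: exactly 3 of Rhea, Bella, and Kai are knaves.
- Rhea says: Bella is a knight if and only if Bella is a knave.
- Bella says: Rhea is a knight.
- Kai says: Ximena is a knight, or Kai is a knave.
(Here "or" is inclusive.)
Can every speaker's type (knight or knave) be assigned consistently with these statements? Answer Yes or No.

No

Checking all 16 assignments, each has at least one speaker whose statement's truth value contradicts their type.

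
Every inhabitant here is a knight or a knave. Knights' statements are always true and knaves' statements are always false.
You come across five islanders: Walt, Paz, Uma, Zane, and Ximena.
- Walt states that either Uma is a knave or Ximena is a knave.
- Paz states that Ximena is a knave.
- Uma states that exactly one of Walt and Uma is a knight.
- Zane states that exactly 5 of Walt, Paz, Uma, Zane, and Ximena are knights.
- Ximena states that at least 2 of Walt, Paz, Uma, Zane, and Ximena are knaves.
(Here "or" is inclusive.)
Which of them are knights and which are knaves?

Suppose Walt is a knight. Then Walt's statement "either Uma is a knave or Ximena is a knave" would have to be true. Checking the 16 ways to assign the others, none is consistent with every speaker.
(For instance, with Paz=knave, Uma=knight, Zane=knave, Ximena=knight, Walt's claim "either Uma is a knave or Ximena is a knave" comes out false where it would need to be true.)
So Walt must be a knave, making "either Uma is a knave or Ximena is a knave" false. Taking Walt=knave, Paz=knave, Uma=knight, Zane=knave, Ximena=knight, each remaining statement checks out:
  Paz (knave): "Ximena is a knave" — false. ✓
  Uma (knight): "exactly one of Walt and Uma is a knight" — true. ✓
  Zane (knave): "exactly 5 of Walt, Paz, Uma, Zane, and Ximena are knights" — false. ✓
  Ximena (knight): "at least 2 of Walt, Paz, Uma, Zane, and Ximena are knaves" — true. ✓
This is the unique consistent assignment.

Walt is a knave, Paz is a knave, Uma is a knight, Zane is a knave, and Ximena is a knight.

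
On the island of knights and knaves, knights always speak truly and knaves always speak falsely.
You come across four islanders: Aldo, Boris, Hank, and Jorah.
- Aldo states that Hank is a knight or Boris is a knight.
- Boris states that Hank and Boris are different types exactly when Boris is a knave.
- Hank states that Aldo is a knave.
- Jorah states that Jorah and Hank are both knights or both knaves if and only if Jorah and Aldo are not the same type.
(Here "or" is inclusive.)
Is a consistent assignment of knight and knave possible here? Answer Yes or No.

Checking all 16 assignments, each has at least one speaker whose statement's truth value contradicts their type.

No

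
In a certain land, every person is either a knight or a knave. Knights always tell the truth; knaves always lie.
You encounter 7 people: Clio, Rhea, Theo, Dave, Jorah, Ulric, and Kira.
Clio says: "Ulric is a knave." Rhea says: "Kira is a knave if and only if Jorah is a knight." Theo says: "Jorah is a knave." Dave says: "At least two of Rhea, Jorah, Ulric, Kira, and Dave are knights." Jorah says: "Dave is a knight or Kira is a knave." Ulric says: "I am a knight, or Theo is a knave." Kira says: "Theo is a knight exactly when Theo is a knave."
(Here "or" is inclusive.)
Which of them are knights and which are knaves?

Knights: Rhea, Dave, Jorah, and Ulric. Knaves: Clio, Theo, and Kira.

Clio is a knave, and the claim "Ulric is a knave" is indeed false.
Rhea (knight): "Kira is a knave if and only if Jorah is a knight" — true. ✓
Theo (knave): "Jorah is a knave" — false. ✓
As a knight, Dave's statement "at least two of Rhea, Jorah, Ulric, Kira, and Dave are knights" should be true; it is.
Jorah is a knight, so "Dave is a knight or Kira is a knave" must be true — and it is.
Ulric is a knight, so "I am a knight, or Theo is a knave" must be true — and it is.
Kira is a knave, and the claim "Theo is a knight exactly when Theo is a knave" is indeed false.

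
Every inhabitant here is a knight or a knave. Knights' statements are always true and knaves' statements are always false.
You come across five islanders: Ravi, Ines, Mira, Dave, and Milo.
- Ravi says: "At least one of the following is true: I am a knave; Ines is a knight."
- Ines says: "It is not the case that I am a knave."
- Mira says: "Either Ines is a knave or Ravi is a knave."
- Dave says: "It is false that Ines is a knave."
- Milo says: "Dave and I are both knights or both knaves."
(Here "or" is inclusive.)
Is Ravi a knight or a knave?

Consistent assignments: {Ravi=knight, Ines=knight, Mira=knave, Dave=knight, Milo=knight}; {Ravi=knight, Ines=knight, Mira=knave, Dave=knight, Milo=knave}
In every consistent assignment, Ravi is a knight.

Ravi is a knight.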